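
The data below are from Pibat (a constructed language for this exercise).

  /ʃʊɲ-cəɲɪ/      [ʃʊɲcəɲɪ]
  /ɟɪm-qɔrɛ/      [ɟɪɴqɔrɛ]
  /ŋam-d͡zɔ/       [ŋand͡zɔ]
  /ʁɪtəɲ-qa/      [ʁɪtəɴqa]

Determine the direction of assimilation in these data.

regressive

Comparing underlying and surface forms, /m/ → [ɴ] is the alternation; the neighbouring /q/ is constant.
The change bilabial → uvular matches the place of the following /q/, identifying this as place assimilation.
Checking the remaining alternations: /m/ → [n] before /d͡z/ (bilabial → alveolar, matching alveolar); /ɲ/ → [ɴ] before /q/ (palatal → uvular, matching uvular) — only place changes, and always toward the following segment.
Nothing changes in [ʃʊɲcəɲɪ]: there the adjacent consonants already agree in place (/ɲ/ and /c/ are both palatal), so this form is consistent with the same rule.
Since the segment that changes precedes the conditioning segment, the assimilation is regressive.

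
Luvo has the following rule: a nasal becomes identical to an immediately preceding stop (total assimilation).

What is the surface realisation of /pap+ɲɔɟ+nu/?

[pappɔɟɟu]

/ɲ/ is the segment targeted by the rule; it sits immediately after /p/, so it assimilates completely and surfaces as [p].
At the second juncture, /n/ likewise becomes [ɟ] adjacent to /ɟ/.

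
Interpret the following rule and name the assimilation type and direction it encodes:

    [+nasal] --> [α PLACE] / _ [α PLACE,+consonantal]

The shared variable α links the value of the place features (abbreviated [PLACE]) on the target to the same value on the neighbouring segment, so place is the feature that assimilates.
The conditioning segment sits to the right of the focus bar, meaning the trigger follows the segment that changes — regressive assimilation.

regressive place assimilation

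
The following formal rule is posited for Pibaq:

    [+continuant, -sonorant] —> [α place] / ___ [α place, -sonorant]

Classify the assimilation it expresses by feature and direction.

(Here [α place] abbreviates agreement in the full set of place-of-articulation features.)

regressive place assimilation

The rule copies the place features (abbreviated [place]) from the environment onto the target, so the assimilating feature is place.
Since the environment is written after the underscore, the trigger follows the target; the direction is regressive.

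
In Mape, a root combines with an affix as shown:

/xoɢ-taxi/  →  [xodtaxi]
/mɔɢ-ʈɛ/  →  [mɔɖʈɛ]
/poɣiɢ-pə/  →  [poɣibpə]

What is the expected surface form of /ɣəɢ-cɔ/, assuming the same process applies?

[ɣəɟcɔ]

The data show regressive place assimilation: /ɢ/ → [d] before /t/; /ɢ/ → [ɖ] before /ʈ/; /ɢ/ → [b] before /p/. In each pair only place changes, matching the following consonant, while manner and voice stay constant.
The rule targets /ɢ/ (voiced uvular stop), which sits before the trigger /c/ (palatal).
The voiced palatal stop is [ɟ], so /ɢ/ → [ɟ].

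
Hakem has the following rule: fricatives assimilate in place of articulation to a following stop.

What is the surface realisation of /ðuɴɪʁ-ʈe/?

[ðuɴɪʐʈe]

/ʁ/ is a voiced uvular fricative. The following trigger /ʈ/ is retroflex, so /ʁ/ must become retroflex as well.
A voiced retroflex fricative is [ʐ], so the surface segment is [ʐ].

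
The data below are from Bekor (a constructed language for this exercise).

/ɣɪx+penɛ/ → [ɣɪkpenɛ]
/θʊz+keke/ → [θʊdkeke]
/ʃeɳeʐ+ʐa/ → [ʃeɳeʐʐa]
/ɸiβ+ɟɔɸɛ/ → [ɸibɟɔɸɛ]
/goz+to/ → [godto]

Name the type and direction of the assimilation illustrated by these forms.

regressive manner assimilation

Underlying /x/ is realised as [k] next to /p/; /p/ itself does not change.
The change fricative → stop matches the manner of the following /p/, identifying this as manner assimilation.
Place and voice are unchanged, so the assimilation is partial, not total.
Checking the remaining alternations: /z/ → [d] before /k/ (fricative → stop, matching a stop); /β/ → [b] before /ɟ/ (fricative → stop, matching a stop); /z/ → [d] before /t/ (fricative → stop, matching a stop) — only manner changes, and always toward the following segment.
No alternation appears in [ʃeɳeʐʐa]: there the adjacent consonants already agree in manner (/ʐ/ and /ʐ/ are both fricatives), so this form is consistent with the same rule.
Since the segment that changes precedes the conditioning segment, the assimilation is regressive.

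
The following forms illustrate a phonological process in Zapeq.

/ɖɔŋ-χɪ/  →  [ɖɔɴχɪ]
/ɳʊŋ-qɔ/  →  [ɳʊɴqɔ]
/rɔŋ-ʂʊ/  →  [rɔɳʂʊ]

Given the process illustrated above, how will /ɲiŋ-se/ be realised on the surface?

[ɲinse]

The data show regressive place assimilation: /ŋ/ → [ɴ] before /χ/; /ŋ/ → [ɴ] before /q/; /ŋ/ → [ɳ] before /ʂ/. In each pair only place changes, matching the following consonant, while manner and voice stay constant.
The rule targets /ŋ/ (voiced velar nasal), which sits before the trigger /s/ (alveolar).
Changing only its place to alveolar gives [n] — the voiced alveolar nasal.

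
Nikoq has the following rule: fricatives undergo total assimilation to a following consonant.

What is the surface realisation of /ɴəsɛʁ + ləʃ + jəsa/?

[ɴəsɛlləjjəsa]

/ʁ/ is the segment targeted by the rule; it sits immediately before /l/, so it assimilates completely and surfaces as [l].
At the second juncture, /ʃ/ likewise becomes [j] adjacent to /j/.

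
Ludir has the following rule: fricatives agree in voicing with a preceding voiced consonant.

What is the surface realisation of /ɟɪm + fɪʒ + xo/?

/f/ is a voiceless labiodental fricative. The preceding trigger /m/ is voiced, so /f/ must become voiced as well.
Changing only its voicing to voiced gives [v] — the voiced labiodental fricative.
The same rule applies at the second boundary: /x/ → [ɣ] next to /ʒ/.

[ɟɪmvɪʒɣo]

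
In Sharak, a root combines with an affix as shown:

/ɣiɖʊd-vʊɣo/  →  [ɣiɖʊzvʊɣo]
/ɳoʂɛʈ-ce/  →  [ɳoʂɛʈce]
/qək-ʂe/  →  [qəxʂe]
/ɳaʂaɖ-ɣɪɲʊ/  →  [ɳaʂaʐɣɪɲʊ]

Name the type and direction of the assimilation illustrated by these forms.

Comparing underlying and surface forms, /d/ → [z] is the alternation; the neighbouring /v/ is constant.
The change stop → fricative matches the manner of the following /v/, identifying this as manner assimilation.
Place and voice are unchanged, so the assimilation is partial, not total.
The other alternating forms pattern the same way: /k/ → [x] before /ʂ/ (stop → fricative, matching a fricative); /ɖ/ → [ʐ] before /ɣ/ (stop → fricative, matching a fricative) — only manner changes, and always toward the following segment.
Nothing changes in [ɳoʂɛʈce]: there the adjacent consonants already agree in manner (/ʈ/ and /c/ are both stops), so this form is consistent with the same rule.
Since the segment that changes precedes the conditioning segment, the assimilation is regressive.

regressive manner assimilation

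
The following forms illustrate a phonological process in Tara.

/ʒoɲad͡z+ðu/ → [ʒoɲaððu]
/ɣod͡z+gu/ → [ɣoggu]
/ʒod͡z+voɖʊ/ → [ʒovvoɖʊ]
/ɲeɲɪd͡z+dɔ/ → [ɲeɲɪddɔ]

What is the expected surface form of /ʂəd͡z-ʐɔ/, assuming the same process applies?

The data show regressive total assimilation (/d͡z/ → [ð] before /ð/; /d͡z/ → [g] before /g/; /d͡z/ → [v] before /v/; /d͡z/ → [d] before /d/): in every case the target segment becomes identical to its following neighbour, copying more than a single feature.
/d͡z/ is the segment targeted by the rule; it sits immediately before /ʐ/, so it assimilates completely and surfaces as [ʐ].

[ʂəʐʐɔ]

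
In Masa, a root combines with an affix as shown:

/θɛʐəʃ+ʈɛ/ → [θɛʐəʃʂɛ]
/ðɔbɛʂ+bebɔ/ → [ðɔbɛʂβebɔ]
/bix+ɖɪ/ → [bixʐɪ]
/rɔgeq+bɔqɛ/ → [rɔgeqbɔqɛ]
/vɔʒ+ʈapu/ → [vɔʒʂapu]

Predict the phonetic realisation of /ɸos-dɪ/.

The data show progressive manner assimilation: /ʈ/ → [ʂ] after /ʃ/; /b/ → [β] after /ʂ/; /ɖ/ → [ʐ] after /x/; /ʈ/ → [ʂ] after /ʒ/. In each pair only manner changes, matching the preceding consonant, while place and voice stay constant.
No alternation appears in [rɔgeqbɔqɛ]: there the adjacent consonants already agree in manner (/b/ and /q/ are both stops), so this form is consistent with the same rule.
The rule targets /d/ (voiced alveolar stop), which sits after the trigger /s/ (fricative).
A voiced alveolar fricative is [z], so the surface segment is [z].

[ɸoszɪ]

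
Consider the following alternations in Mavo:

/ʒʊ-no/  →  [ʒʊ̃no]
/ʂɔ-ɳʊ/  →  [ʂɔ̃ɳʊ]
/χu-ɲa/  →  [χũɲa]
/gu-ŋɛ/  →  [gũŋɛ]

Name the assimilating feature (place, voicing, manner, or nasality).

The vowel /ʊ/ surfaces as nasalised [ʊ̃] next to the following nasal /n/ — it has acquired the [+nasal] feature of its neighbour.
The other forms show the same pattern: /ɔ/ → [ɔ̃] before /ɳ/; /u/ → [ũ] before /ɲ/; /u/ → [ũ] before /ŋ/ — each time a vowel is nasalised next to a following nasal.

nasality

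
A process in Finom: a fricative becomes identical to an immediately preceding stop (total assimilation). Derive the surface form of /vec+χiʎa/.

/χ/ is the segment targeted by the rule; it sits immediately after /c/, so it assimilates completely and surfaces as [c].

[vecciʎa]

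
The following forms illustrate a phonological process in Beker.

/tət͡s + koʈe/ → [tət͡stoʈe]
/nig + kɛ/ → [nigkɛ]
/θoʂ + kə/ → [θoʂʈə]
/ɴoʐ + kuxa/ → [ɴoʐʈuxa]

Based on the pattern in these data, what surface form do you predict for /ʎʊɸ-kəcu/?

[ʎʊɸpəcu]

The data show progressive place assimilation: /k/ → [t] after /t͡s/; /k/ → [ʈ] after /ʂ/; /k/ → [ʈ] after /ʐ/. In each pair only place changes, matching the preceding consonant, while manner and voice stay constant.
Nothing changes in [nigkɛ]: there the adjacent consonants already agree in place (/k/ and /g/ are both velar), so this form is consistent with the same rule.
The rule targets /k/ (voiceless velar stop), which sits after the trigger /ɸ/ (bilabial).
The voiceless bilabial stop is [p], so /k/ → [p].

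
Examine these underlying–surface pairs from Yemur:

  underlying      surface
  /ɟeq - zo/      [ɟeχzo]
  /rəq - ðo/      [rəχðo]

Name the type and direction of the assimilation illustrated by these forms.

regressive manner assimilation

Underlying /q/ is realised as [χ] next to /z/; /z/ itself does not change.
/q/ is a stop while /z/ is a fricative; the output [χ] is a fricative, matching the trigger — so the feature that spreads is manner.
Place and voice are unchanged, so the assimilation is partial, not total.
The same holds elsewhere in the data: /q/ → [χ] before /ð/ (stop → fricative, matching a fricative) — only manner changes, and always toward the following segment.
The trigger is the following segment, so the direction is regressive (anticipatory).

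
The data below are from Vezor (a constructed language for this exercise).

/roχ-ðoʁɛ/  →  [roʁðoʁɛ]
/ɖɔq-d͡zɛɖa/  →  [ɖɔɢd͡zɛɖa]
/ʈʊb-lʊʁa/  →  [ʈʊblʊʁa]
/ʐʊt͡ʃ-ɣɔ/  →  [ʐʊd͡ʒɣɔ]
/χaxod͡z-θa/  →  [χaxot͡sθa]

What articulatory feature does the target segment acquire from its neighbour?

voicing

The segment that alternates is /χ/, which surfaces as [ʁ] when adjacent to /ð/.
/χ/ is voiceless while /ð/ is voiced; the output [ʁ] is voiced, matching the trigger — so the feature that spreads is voicing.
The other alternating forms pattern the same way: /q/ → [ɢ] before /d͡z/ (voiceless → voiced, matching voiced); /t͡ʃ/ → [d͡ʒ] before /ɣ/ (voiceless → voiced, matching voiced); /d͡z/ → [t͡s] before /θ/ (voiced → voiceless, matching voiceless) — only voicing changes, and always toward the following segment.
Nothing changes in [ʈʊblʊʁa]: there the adjacent consonants already agree in voicing (/b/ and /l/ are both voiced), so this form is consistent with the same rule.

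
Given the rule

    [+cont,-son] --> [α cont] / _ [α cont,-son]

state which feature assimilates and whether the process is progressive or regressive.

The rule copies [cont] (continuancy) from the environment onto the target fricatives; since [±cont] encodes the stop/fricative manner contrast, the assimilating dimension is manner.
The conditioning segment sits to the right of the focus bar, meaning the trigger follows the segment that changes — regressive assimilation.

regressive manner assimilation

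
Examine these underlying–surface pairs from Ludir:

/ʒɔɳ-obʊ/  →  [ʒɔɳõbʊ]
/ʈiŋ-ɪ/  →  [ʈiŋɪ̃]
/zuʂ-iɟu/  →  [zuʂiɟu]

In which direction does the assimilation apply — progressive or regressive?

progressive

The vowel /o/ surfaces as nasalised [õ] next to the preceding nasal /ɳ/ — it has acquired the [+nasal] feature of its neighbour.
Likewise in the remaining data: /ɪ/ → [ɪ̃] after /ŋ/ — each time a vowel is nasalised next to a preceding nasal.
No change occurs in [zuʂiɟu] because the vowel at the boundary is adjacent to an oral consonant, not a nasal (/i/ next to /ʂ/).
Because the conditioning nasal is to the left of the vowel that changes, the process is progressive (perseverative).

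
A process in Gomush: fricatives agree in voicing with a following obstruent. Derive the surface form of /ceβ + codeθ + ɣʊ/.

/β/ is a voiced bilabial fricative. The following trigger /c/ is voiceless, so /β/ must become voiceless as well.
A voiceless bilabial fricative is [ɸ], so the surface segment is [ɸ].
At the second juncture, /θ/ likewise becomes [ð] adjacent to /ɣ/.

[ceɸcodeðɣʊ]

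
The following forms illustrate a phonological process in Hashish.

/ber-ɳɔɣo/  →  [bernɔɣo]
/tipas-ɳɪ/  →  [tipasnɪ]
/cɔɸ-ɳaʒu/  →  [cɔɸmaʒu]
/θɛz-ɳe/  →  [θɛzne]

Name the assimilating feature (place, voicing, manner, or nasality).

place

Underlying /ɳ/ is realised as [n] next to /r/; /r/ itself does not change.
/ɳ/ is retroflex while /r/ is alveolar; the output [n] is alveolar, matching the trigger — so the feature that spreads is place.
The other alternating forms pattern the same way: /ɳ/ → [n] after /s/ (retroflex → alveolar, matching alveolar); /ɳ/ → [m] after /ɸ/ (retroflex → bilabial, matching bilabial); /ɳ/ → [n] after /z/ (retroflex → alveolar, matching alveolar) — only place changes, and always toward the preceding segment.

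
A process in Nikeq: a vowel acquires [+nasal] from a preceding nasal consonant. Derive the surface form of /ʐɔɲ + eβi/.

The vowel /e/ is adjacent to the preceding nasal /ɲ/, so it acquires [+nasal] and surfaces as [ẽ].

[ʐɔɲẽβi]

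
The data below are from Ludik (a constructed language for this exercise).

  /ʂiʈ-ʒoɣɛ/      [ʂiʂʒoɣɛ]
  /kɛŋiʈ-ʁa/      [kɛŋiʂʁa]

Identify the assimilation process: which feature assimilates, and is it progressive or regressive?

regressive manner assimilation

The segment that alternates is /ʈ/, which surfaces as [ʂ] when adjacent to /ʒ/.
/ʈ/ is a stop while /ʒ/ is a fricative; the output [ʂ] is a fricative, matching the trigger — so the feature that spreads is manner.
Place and voice are unchanged, so the assimilation is partial, not total.
The same holds elsewhere in the data: /ʈ/ → [ʂ] before /ʁ/ (stop → fricative, matching a fricative) — only manner changes, and always toward the following segment.
The trigger is the following segment, so the direction is regressive (anticipatory).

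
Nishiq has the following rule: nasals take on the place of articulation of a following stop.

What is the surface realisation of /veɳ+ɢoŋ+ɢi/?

[veɴɢoɴɢi]

The rule targets /ɳ/ (voiced retroflex nasal), which sits before the trigger /ɢ/ (uvular).
A voiced uvular nasal is [ɴ], so the surface segment is [ɴ].
The same rule applies at the second boundary: /ŋ/ → [ɴ] next to /ɢ/.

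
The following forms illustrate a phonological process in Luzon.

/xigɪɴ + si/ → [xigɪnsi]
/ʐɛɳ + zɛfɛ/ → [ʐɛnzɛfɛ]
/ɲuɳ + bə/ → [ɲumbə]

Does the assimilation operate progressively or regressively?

regressive

Comparing underlying and surface forms, /ɴ/ → [n] is the alternation; the neighbouring /s/ is constant.
The change uvular → alveolar matches the place of the following /s/, identifying this as place assimilation.
The same holds elsewhere in the data: /ɳ/ → [n] before /z/ (retroflex → alveolar, matching alveolar); /ɳ/ → [m] before /b/ (retroflex → bilabial, matching bilabial) — only place changes, and always toward the following segment.
Since the segment that changes precedes the conditioning segment, the assimilation is regressive.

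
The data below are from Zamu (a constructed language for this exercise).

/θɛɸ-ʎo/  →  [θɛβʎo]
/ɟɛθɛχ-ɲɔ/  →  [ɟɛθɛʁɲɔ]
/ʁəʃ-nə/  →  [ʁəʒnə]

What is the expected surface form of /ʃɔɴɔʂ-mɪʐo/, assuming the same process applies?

[ʃɔɴɔʐmɪʐo]

The data show regressive voicing assimilation: /ɸ/ → [β] before /ʎ/; /χ/ → [ʁ] before /ɲ/; /ʃ/ → [ʒ] before /n/. In each pair only voicing changes, matching the following consonant, while place and manner stay constant.
/ʂ/ is a voiceless retroflex fricative. The following trigger /m/ is voiced, so /ʂ/ must become voiced as well.
A voiced retroflex fricative is [ʐ], so the surface segment is [ʐ].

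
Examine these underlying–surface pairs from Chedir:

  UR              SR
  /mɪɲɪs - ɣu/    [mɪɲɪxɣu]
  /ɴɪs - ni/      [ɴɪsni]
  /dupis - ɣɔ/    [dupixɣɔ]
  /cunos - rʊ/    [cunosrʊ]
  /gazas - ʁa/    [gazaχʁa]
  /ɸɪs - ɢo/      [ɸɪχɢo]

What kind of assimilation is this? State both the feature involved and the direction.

Underlying /s/ is realised as [x] next to /ɣ/; /ɣ/ itself does not change.
/s/ is alveolar while /ɣ/ is velar; the output [x] is velar, matching the trigger — so the feature that spreads is place.
Manner and voice are unchanged, so the assimilation is partial, not total.
Checking the remaining alternations: /s/ → [χ] before /ʁ/ (alveolar → uvular, matching uvular); /s/ → [χ] before /ɢ/ (alveolar → uvular, matching uvular) — only place changes, and always toward the following segment.
No alternation appears in [ɴɪsni], [cunosrʊ]: there the adjacent consonants already agree in place (/s/ and /n/ are both alveolar; /s/ and /r/ are both alveolar), so these forms are consistent with the same rule.
The trigger is the following segment, so the direction is regressive (anticipatory).

regressive place assimilation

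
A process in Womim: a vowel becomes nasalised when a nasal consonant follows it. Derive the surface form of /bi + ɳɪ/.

/i/ sits next to the nasal /ɳ/ and is therefore nasalised to [ĩ].

[bĩɳɪ]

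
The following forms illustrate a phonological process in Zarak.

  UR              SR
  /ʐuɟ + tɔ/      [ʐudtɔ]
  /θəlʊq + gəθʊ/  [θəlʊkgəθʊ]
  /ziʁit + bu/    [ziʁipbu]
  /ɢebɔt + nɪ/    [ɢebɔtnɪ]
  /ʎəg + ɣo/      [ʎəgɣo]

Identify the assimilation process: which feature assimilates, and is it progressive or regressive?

Comparing underlying and surface forms, /ɟ/ → [d] is the alternation; the neighbouring /t/ is constant.
The change palatal → alveolar matches the place of the following /t/, identifying this as place assimilation.
Manner and voice are unchanged, so the assimilation is partial, not total.
Checking the remaining alternations: /q/ → [k] before /g/ (uvular → velar, matching velar); /t/ → [p] before /b/ (alveolar → bilabial, matching bilabial) — only place changes, and always toward the following segment.
Nothing changes in [ɢebɔtnɪ], [ʎəgɣo]: there the adjacent consonants already agree in place (/t/ and /n/ are both alveolar; /g/ and /ɣ/ are both velar), so these forms are consistent with the same rule.
The trigger is the following segment, so the direction is regressive (anticipatory).

regressive place assimilation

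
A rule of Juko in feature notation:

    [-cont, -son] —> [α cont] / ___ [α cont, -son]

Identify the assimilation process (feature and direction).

The shared variable α links the value of [cont] on the target to that of the neighbouring obstruent. [cont] distinguishes stops from fricatives — a manner-of-articulation feature — so this is manner assimilation.
The conditioning segment sits to the right of the focus bar, meaning the trigger follows the segment that changes — regressive assimilation.

regressive manner assimilation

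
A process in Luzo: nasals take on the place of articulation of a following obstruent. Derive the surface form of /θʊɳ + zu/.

The rule targets /ɳ/ (voiced retroflex nasal), which sits before the trigger /z/ (alveolar).
A voiced alveolar nasal is [n], so the surface segment is [n].

[θʊnzu]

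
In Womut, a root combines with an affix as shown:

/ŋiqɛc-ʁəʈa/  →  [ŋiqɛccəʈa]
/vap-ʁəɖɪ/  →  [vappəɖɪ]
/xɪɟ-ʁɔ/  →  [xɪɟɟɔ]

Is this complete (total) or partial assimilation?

Underlying /ʁ/ is realised as [c] next to /c/; /c/ itself does not change.
The output [c] is identical to the trigger /c/ — every feature (place, manner, voicing) has been copied — so this is total assimilation.
The remaining alternations confirm this: /ʁ/ → [p] after /p/; /ʁ/ → [ɟ] after /ɟ/ — in each case the output is a copy of the preceding consonant.

total assimilation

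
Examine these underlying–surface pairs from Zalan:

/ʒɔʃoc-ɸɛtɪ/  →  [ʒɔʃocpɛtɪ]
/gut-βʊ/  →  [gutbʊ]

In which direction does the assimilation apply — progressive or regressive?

The segment that alternates is /ɸ/, which surfaces as [p] when adjacent to /c/.
/ɸ/ is a fricative while /c/ is a stop; the output [p] is a stop, matching the trigger — so the feature that spreads is manner.
The same holds elsewhere in the data: /β/ → [b] after /t/ (fricative → stop, matching a stop) — only manner changes, and always toward the preceding segment.
The trigger is the preceding segment, so the direction is progressive (perseverative).

progressive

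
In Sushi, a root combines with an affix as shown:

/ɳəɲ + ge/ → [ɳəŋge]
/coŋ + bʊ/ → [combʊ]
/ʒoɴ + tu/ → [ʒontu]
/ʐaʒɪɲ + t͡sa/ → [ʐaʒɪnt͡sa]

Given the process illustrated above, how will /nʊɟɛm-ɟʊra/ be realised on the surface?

[nʊɟɛɲɟʊra]

The data show regressive place assimilation: /ɲ/ → [ŋ] before /g/; /ŋ/ → [m] before /b/; /ɴ/ → [n] before /t/; /ɲ/ → [n] before /t͡s/. In each pair only place changes, matching the following consonant, while manner and voice stay constant.
The rule targets /m/ (voiced bilabial nasal), which sits before the trigger /ɟ/ (palatal).
Changing only its place to palatal gives [ɲ] — the voiced palatal nasal.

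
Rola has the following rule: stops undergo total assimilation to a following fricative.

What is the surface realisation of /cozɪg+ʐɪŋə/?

[cozɪʐʐɪŋə]

/g/ is the segment targeted by the rule; it sits immediately before /ʐ/, so it assimilates completely and surfaces as [ʐ].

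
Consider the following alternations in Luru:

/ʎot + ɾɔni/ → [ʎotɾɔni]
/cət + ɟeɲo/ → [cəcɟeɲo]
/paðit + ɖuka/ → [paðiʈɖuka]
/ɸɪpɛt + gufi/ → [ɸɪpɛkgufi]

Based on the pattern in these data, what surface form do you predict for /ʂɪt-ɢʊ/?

[ʂɪqɢʊ]

The data show regressive place assimilation: /t/ → [c] before /ɟ/; /t/ → [ʈ] before /ɖ/; /t/ → [k] before /g/. In each pair only place changes, matching the following consonant, while manner and voice stay constant.
Nothing changes in [ʎotɾɔni]: there the adjacent consonants already agree in place (/t/ and /ɾ/ are both alveolar), so this form is consistent with the same rule.
/t/ is a voiceless alveolar stop. The following trigger /ɢ/ is uvular, so /t/ must become uvular as well.
Changing only its place to uvular gives [q] — the voiceless uvular stop.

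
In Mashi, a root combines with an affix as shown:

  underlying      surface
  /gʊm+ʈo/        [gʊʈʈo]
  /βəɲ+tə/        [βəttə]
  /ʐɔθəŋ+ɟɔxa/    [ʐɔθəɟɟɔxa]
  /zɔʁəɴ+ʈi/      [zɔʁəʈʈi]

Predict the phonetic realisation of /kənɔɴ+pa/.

[kənɔppa]

The data show regressive total assimilation (/m/ → [ʈ] before /ʈ/; /ɲ/ → [t] before /t/; /ŋ/ → [ɟ] before /ɟ/; /ɴ/ → [ʈ] before /ʈ/): in every case the target segment becomes identical to its following neighbour, copying more than a single feature.
/ɴ/ is the segment targeted by the rule; it sits immediately before /p/, so it assimilates completely and surfaces as [p].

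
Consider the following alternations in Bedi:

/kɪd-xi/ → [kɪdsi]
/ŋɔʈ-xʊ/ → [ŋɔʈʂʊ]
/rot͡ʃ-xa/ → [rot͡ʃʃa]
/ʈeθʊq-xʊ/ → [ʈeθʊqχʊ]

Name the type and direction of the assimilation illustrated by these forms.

progressive place assimilation

The segment that alternates is /x/, which surfaces as [s] when adjacent to /d/.
/x/ is velar while /d/ is alveolar; the output [s] is alveolar, matching the trigger — so the feature that spreads is place.
Manner and voice are unchanged, so the assimilation is partial, not total.
The other alternating forms pattern the same way: /x/ → [ʂ] after /ʈ/ (velar → retroflex, matching retroflex); /x/ → [ʃ] after /t͡ʃ/ (velar → postalveolar, matching postalveolar); /x/ → [χ] after /q/ (velar → uvular, matching uvular) — only place changes, and always toward the preceding segment.
The trigger is the preceding segment, so the direction is progressive (perseverative).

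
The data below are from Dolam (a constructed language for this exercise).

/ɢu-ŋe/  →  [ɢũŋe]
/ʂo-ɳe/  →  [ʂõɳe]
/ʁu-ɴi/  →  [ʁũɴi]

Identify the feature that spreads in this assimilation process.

The vowel /u/ surfaces as nasalised [ũ] next to the following nasal /ŋ/ — it has acquired the [+nasal] feature of its neighbour.
Likewise in the remaining data: /o/ → [õ] before /ɳ/; /u/ → [ũ] before /ɴ/ — each time a vowel is nasalised next to a following nasal.

nasality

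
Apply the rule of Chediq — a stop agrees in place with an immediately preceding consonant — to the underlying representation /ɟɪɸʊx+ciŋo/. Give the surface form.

[ɟɪɸʊxkiŋo]

/c/ is a voiceless palatal stop. The preceding trigger /x/ is velar, so /c/ must become velar as well.
A voiceless velar stop is [k], so the surface segment is [k].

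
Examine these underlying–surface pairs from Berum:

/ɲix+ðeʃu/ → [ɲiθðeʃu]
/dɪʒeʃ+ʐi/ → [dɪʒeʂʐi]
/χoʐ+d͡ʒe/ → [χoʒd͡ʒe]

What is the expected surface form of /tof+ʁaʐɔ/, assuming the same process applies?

The data show regressive place assimilation: /x/ → [θ] before /ð/; /ʃ/ → [ʂ] before /ʐ/; /ʐ/ → [ʒ] before /d͡ʒ/. In each pair only place changes, matching the following consonant, while manner and voice stay constant.
The rule targets /f/ (voiceless labiodental fricative), which sits before the trigger /ʁ/ (uvular).
The voiceless uvular fricative is [χ], so /f/ → [χ].

[toχʁaʐɔ]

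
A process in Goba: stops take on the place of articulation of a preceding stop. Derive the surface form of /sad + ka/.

The rule targets /k/ (voiceless velar stop), which sits after the trigger /d/ (alveolar).
The voiceless alveolar stop is [t], so /k/ → [t].

[sadta]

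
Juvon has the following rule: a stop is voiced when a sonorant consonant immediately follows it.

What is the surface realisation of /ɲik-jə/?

The rule targets /k/ (voiceless velar stop), which sits before the trigger /j/ (voiced).
A voiced velar stop is [g], so the surface segment is [g].

[ɲigjə]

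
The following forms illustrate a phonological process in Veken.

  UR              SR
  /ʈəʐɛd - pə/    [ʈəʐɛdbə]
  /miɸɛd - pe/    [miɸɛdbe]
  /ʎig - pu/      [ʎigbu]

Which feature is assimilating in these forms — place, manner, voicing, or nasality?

Comparing underlying and surface forms, /p/ → [b] is the alternation; the neighbouring /d/ is constant.
The change voiceless → voiced matches the voicing of the preceding /d/, identifying this as voicing assimilation.
The same holds elsewhere in the data: /p/ → [b] after /g/ (voiceless → voiced, matching voiced) — only voicing changes, and always toward the preceding segment.

voicing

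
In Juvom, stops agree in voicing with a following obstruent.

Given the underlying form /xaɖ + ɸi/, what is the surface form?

[xaʈɸi]

/ɖ/ is a voiced retroflex stop. The following trigger /ɸ/ is voiceless, so /ɖ/ must become voiceless as well.
The voiceless retroflex stop is [ʈ], so /ɖ/ → [ʈ].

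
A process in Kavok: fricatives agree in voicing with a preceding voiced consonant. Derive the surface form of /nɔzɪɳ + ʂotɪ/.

[nɔzɪɳʐotɪ]

/ʂ/ is a voiceless retroflex fricative. The preceding trigger /ɳ/ is voiced, so /ʂ/ must become voiced as well.
The voiced retroflex fricative is [ʐ], so /ʂ/ → [ʐ].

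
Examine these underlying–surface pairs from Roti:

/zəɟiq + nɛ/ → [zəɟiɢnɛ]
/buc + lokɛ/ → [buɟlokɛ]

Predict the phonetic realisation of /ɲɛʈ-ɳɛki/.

[ɲɛɖɳɛki]

The data show regressive voicing assimilation: /q/ → [ɢ] before /n/; /c/ → [ɟ] before /l/. In each pair only voicing changes, matching the following consonant, while place and manner stay constant.
The rule targets /ʈ/ (voiceless retroflex stop), which sits before the trigger /ɳ/ (voiced).
The voiced retroflex stop is [ɖ], so /ʈ/ → [ɖ].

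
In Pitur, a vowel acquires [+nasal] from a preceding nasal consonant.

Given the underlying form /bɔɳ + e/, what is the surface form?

[bɔɳẽ]

The vowel /e/ is adjacent to the preceding nasal /ɳ/, so it acquires [+nasal] and surfaces as [ẽ].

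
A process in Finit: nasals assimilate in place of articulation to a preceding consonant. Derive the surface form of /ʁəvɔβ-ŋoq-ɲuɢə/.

/ŋ/ is a voiced velar nasal. The preceding trigger /β/ is bilabial, so /ŋ/ must become bilabial as well.
Changing only its place to bilabial gives [m] — the voiced bilabial nasal.
The same rule applies at the second boundary: /ɲ/ → [ɴ] next to /q/.

[ʁəvɔβmoqɴuɢə]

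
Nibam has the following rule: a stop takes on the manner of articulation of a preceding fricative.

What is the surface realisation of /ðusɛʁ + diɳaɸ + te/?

The rule targets /d/ (voiced alveolar stop), which sits after the trigger /ʁ/ (fricative).
Changing only its manner to fricative gives [z] — the voiced alveolar fricative.
The same rule applies at the second boundary: /t/ → [s] next to /ɸ/.

[ðusɛʁziɳaɸse]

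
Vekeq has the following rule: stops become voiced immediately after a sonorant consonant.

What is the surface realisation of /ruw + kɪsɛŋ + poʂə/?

/k/ is a voiceless velar stop. The preceding trigger /w/ is voiced, so /k/ must become voiced as well.
Changing only its voicing to voiced gives [g] — the voiced velar stop.
The same rule applies at the second boundary: /p/ → [b] next to /ŋ/.

[ruwgɪsɛŋboʂə]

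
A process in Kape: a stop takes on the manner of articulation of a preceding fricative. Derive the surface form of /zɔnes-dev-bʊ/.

/d/ is a voiced alveolar stop. The preceding trigger /s/ is a fricative, so /d/ must become a fricative as well.
The voiced alveolar fricative is [z], so /d/ → [z].
At the second juncture, /b/ likewise becomes [β] adjacent to /v/.

[zɔneszevβʊ]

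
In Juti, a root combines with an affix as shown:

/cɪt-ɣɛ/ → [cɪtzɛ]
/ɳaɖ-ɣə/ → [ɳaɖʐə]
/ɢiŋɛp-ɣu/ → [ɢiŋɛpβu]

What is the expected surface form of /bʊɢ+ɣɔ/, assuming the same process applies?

[bʊɢʁɔ]

The data show progressive place assimilation: /ɣ/ → [z] after /t/; /ɣ/ → [ʐ] after /ɖ/; /ɣ/ → [β] after /p/. In each pair only place changes, matching the preceding consonant, while manner and voice stay constant.
The rule targets /ɣ/ (voiced velar fricative), which sits after the trigger /ɢ/ (uvular).
Changing only its place to uvular gives [ʁ] — the voiced uvular fricative.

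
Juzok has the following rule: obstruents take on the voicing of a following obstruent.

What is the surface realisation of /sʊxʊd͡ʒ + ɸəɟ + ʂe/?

[sʊxʊt͡ʃɸəcʂe]

The rule targets /d͡ʒ/ (voiced postalveolar affricate), which sits before the trigger /ɸ/ (voiceless).
The voiceless postalveolar affricate is [t͡ʃ], so /d͡ʒ/ → [t͡ʃ].
At the second juncture, /ɟ/ likewise becomes [c] adjacent to /ʂ/.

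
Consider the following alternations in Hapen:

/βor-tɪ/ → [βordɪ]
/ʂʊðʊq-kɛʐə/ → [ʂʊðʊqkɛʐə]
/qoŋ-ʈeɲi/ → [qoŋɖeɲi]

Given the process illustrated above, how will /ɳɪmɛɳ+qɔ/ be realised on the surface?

The data show progressive voicing assimilation: /t/ → [d] after /r/; /ʈ/ → [ɖ] after /ŋ/. In each pair only voicing changes, matching the preceding consonant, while place and manner stay constant.
Nothing changes in [ʂʊðʊqkɛʐə]: there the adjacent consonants already agree in voicing (/k/ and /q/ are both voiceless), so this form is consistent with the same rule.
The rule targets /q/ (voiceless uvular stop), which sits after the trigger /ɳ/ (voiced).
The voiced uvular stop is [ɢ], so /q/ → [ɢ].

[ɳɪmɛɳɢɔ]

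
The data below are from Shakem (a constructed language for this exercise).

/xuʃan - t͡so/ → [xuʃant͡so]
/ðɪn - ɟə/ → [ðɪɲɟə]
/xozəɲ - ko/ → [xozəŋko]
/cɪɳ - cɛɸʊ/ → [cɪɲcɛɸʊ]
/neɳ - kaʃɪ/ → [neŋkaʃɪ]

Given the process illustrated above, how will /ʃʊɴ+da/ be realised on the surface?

[ʃʊnda]

The data show regressive place assimilation: /n/ → [ɲ] before /ɟ/; /ɲ/ → [ŋ] before /k/; /ɳ/ → [ɲ] before /c/; /ɳ/ → [ŋ] before /k/. In each pair only place changes, matching the following consonant, while manner and voice stay constant.
Nothing changes in [xuʃant͡so]: there the adjacent consonants already agree in place (/n/ and /t͡s/ are both alveolar), so this form is consistent with the same rule.
/ɴ/ is a voiced uvular nasal. The following trigger /d/ is alveolar, so /ɴ/ must become alveolar as well.
A voiced alveolar nasal is [n], so the surface segment is [n].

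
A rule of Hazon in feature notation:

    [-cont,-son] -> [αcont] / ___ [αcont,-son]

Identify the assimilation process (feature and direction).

The shared variable α links the value of [cont] on the target to that of the neighbouring obstruent. [cont] distinguishes stops from fricatives — a manner-of-articulation feature — so this is manner assimilation.
The conditioning segment sits to the right of the focus bar, meaning the trigger follows the segment that changes — regressive assimilation.

regressive manner assimilation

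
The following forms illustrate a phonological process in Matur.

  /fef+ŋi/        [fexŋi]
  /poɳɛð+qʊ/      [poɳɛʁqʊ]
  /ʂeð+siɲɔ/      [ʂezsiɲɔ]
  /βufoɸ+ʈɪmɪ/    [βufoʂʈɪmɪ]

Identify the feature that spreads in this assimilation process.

Underlying /f/ is realised as [x] next to /ŋ/; /ŋ/ itself does not change.
/f/ is labiodental while /ŋ/ is velar; the output [x] is velar, matching the trigger — so the feature that spreads is place.
The other alternating forms pattern the same way: /ð/ → [ʁ] before /q/ (dental → uvular, matching uvular); /ð/ → [z] before /s/ (dental → alveolar, matching alveolar); /ɸ/ → [ʂ] before /ʈ/ (bilabial → retroflex, matching retroflex) — only place changes, and always toward the following segment.

place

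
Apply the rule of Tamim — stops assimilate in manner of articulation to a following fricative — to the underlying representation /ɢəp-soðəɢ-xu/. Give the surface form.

[ɢəɸsoðəʁxu]

The rule targets /p/ (voiceless bilabial stop), which sits before the trigger /s/ (fricative).
Changing only its manner to fricative gives [ɸ] — the voiceless bilabial fricative.
The same rule applies at the second boundary: /ɢ/ → [ʁ] next to /x/.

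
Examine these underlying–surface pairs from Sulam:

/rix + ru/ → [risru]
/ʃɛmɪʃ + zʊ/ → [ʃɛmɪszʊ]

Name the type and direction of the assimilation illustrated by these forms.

Comparing underlying and surface forms, /x/ → [s] is the alternation; the neighbouring /r/ is constant.
/x/ is velar while /r/ is alveolar; the output [s] is alveolar, matching the trigger — so the feature that spreads is place.
Manner and voice are unchanged, so the assimilation is partial, not total.
Checking the remaining alternation: /ʃ/ → [s] before /z/ (postalveolar → alveolar, matching alveolar) — only place changes, and always toward the following segment.
Since the segment that changes precedes the conditioning segment, the assimilation is regressive.

regressive place assimilation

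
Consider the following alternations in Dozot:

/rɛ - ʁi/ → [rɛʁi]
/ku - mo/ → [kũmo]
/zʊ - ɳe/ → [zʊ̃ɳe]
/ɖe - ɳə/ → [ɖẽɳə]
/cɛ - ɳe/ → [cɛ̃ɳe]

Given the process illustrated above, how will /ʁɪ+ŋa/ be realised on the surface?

[ʁɪ̃ŋa]

The data show regressive nasality assimilation (vowel nasalisation): /u/ → [ũ] before /m/; /ʊ/ → [ʊ̃] before /ɳ/; /e/ → [ẽ] before /ɳ/; /ɛ/ → [ɛ̃] before /ɳ/ — a vowel is nasalised by an immediately following nasal consonant.
No change occurs in [rɛʁi] because the vowel at the boundary is adjacent to an oral consonant, not a nasal (/ɛ/ next to /ʁ/).
The vowel /ɪ/ is adjacent to the following nasal /ŋ/, so it acquires [+nasal] and surfaces as [ɪ̃].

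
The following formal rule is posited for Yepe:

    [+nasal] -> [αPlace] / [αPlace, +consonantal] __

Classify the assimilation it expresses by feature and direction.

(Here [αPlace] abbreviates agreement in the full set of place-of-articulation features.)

The shared variable α links the value of the place features (abbreviated [Place]) on the target to the same value on the neighbouring segment, so place is the feature that assimilates.
The conditioning segment sits to the left of the focus bar, meaning the trigger precedes the segment that changes — progressive assimilation.

progressive place assimilation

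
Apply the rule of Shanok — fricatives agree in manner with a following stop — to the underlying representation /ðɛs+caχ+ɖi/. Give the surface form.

The rule targets /s/ (voiceless alveolar fricative), which sits before the trigger /c/ (stop).
The voiceless alveolar stop is [t], so /s/ → [t].
At the second juncture, /χ/ likewise becomes [q] adjacent to /ɖ/.

[ðɛtcaqɖi]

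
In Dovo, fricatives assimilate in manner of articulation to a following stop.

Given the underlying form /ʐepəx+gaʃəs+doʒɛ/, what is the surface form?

/x/ is a voiceless velar fricative. The following trigger /g/ is a stop, so /x/ must become a stop as well.
Changing only its manner to stop gives [k] — the voiceless velar stop.
At the second juncture, /s/ likewise becomes [t] adjacent to /d/.

[ʐepəkgaʃətdoʒɛ]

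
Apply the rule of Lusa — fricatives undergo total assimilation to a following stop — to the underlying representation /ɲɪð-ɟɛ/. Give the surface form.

/ð/ is the segment targeted by the rule; it sits immediately before /ɟ/, so it assimilates completely and surfaces as [ɟ].

[ɲɪɟɟɛ]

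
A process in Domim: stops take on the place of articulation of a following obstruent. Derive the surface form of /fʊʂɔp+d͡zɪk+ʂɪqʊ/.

[fʊʂɔtd͡zɪʈʂɪqʊ]

The rule targets /p/ (voiceless bilabial stop), which sits before the trigger /d͡z/ (alveolar).
The voiceless alveolar stop is [t], so /p/ → [t].
The same rule applies at the second boundary: /k/ → [ʈ] next to /ʂ/.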